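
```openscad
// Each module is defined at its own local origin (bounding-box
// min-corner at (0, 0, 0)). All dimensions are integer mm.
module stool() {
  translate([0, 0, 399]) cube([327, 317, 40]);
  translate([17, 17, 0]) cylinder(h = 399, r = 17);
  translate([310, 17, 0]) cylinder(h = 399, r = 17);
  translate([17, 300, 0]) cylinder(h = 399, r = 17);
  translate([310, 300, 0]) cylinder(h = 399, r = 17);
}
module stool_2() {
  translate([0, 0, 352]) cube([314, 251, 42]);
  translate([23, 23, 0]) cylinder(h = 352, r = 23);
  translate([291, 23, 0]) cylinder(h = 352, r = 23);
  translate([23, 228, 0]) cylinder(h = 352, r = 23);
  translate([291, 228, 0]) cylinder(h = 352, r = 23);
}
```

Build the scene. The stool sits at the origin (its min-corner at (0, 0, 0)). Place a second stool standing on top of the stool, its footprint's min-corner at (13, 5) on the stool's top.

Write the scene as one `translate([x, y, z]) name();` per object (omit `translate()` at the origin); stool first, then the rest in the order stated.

stool();
translate([13, 5, 439]) stool_2();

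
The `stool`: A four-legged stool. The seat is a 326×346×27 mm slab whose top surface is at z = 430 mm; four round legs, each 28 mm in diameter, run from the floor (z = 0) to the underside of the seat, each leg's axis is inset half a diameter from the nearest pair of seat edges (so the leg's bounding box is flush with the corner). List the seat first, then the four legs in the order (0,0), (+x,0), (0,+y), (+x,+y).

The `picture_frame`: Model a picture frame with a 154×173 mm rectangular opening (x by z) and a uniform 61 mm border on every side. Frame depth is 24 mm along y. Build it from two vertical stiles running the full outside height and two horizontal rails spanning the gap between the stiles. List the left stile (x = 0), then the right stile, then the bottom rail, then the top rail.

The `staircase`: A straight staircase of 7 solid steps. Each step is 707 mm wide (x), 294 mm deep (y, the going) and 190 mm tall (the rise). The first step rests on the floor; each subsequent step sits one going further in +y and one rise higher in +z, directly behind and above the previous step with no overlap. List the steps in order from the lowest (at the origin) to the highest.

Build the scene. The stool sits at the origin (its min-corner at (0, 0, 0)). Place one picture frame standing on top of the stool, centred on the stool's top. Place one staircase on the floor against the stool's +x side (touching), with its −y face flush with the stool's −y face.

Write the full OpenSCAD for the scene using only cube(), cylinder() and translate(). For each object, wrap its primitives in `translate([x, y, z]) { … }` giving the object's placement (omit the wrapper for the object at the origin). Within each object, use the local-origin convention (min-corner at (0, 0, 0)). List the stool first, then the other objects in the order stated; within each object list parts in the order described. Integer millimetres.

translate([0, 0, 403]) cube([326, 346, 27]);
translate([14, 14, 0]) cylinder(h = 403, r = 14);
translate([312, 14, 0]) cylinder(h = 403, r = 14);
translate([14, 332, 0]) cylinder(h = 403, r = 14);
translate([312, 332, 0]) cylinder(h = 403, r = 14);
translate([25, 161, 430]) {
  cube([61, 24, 295]);
  translate([215, 0, 0]) cube([61, 24, 295]);
  translate([61, 0, 0]) cube([154, 24, 61]);
  translate([61, 0, 234]) cube([154, 24, 61]);
}
translate([326, 0, 0]) {
  cube([707, 294, 190]);
  translate([0, 294, 190]) cube([707, 294, 190]);
  translate([0, 588, 380]) cube([707, 294, 190]);
  translate([0, 882, 570]) cube([707, 294, 190]);
  translate([0, 1176, 760]) cube([707, 294, 190]);
  translate([0, 1470, 950]) cube([707, 294, 190]);
  translate([0, 1764, 1140]) cube([707, 294, 190]);
}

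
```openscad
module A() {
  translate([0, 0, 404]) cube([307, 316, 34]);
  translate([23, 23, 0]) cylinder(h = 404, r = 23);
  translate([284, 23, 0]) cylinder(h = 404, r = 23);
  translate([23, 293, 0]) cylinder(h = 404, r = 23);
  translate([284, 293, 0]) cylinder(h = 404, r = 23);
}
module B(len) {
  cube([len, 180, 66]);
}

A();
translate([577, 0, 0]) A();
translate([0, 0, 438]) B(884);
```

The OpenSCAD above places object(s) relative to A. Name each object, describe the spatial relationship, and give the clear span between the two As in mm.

Second stool starts at x = 577; first ends at x = 307; clear span = 577 − 307 = 270 mm.

A is a stool. B is a beam. A beam spans the tops of two stools. The clear span between the two stools is 270 mm.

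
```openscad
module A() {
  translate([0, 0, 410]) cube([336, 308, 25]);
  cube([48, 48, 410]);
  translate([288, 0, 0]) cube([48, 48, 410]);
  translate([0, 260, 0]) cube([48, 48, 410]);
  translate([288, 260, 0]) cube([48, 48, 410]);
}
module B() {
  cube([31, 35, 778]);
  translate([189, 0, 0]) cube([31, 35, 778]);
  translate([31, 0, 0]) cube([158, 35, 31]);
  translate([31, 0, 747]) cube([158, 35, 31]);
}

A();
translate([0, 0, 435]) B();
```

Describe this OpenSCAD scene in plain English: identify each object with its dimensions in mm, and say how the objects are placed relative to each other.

A is a four-legged stool. The seat is 336×308 mm, 25 mm thick, top at z = 435 mm. It stands on four square legs, each 48×48 mm in cross-section, from z = 0 to the seat underside, each flush with a corner of the seat.

B is a rectangular picture frame lying in the x–z plane (depth along y). The opening is 158 mm wide (x) by 716 mm tall (z), surrounded by a border 31 mm wide on all four sides. The frame is 35 mm deep and is made of two full-height vertical stiles with two horizontal rails fitted between them.

The picture frame is on top of the stool.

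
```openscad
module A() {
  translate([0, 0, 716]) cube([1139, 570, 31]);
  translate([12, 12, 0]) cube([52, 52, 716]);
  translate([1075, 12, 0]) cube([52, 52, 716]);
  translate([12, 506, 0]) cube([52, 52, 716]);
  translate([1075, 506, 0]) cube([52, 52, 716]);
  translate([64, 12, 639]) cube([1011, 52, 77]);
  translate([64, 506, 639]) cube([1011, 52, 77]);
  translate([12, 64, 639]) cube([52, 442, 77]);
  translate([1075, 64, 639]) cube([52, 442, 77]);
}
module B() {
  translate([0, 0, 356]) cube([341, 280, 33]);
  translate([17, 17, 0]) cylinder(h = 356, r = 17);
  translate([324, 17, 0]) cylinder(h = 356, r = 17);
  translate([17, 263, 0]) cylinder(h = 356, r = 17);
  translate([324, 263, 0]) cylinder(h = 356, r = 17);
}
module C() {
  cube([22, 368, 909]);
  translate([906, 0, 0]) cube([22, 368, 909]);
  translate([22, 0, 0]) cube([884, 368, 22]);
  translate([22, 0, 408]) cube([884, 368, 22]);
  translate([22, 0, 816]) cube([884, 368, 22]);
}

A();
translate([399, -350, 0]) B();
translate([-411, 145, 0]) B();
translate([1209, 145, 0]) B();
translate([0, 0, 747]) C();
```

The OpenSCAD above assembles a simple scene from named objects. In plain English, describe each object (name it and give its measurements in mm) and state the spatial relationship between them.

A is a table: top 1139 mm (x) × 570 mm (y), 31 mm thick, upper face at z = 747 mm, on four 52×52 mm square legs, each inset 12 mm from the nearest pair of top edges, running from z = 0 to the bottom of the top. Four apron rails, 52 mm thick and 77 mm tall, run between adjacent legs with their top edges flush with the underside of the top and their outer faces flush with the legs' outer faces.

B is a four-legged stool. The seat is 341×280 mm, 33 mm thick, top at z = 389 mm. It stands on four round legs, each 34 mm in diameter, from z = 0 to the seat underside, each leg's axis is inset half a diameter from the nearest pair of seat edges (so the leg's bounding box is flush with the corner).

C is a bookshelf 928 mm wide overall, 368 mm deep and 909 mm tall. The two sides are 22 mm thick vertical panels. 3 horizontal shelves of 22 mm thickness span between the inner faces of the sides; the lowest shelf sits on the floor and shelves are stacked with a clear vertical gap of 386 mm between each pair.

Three stools sit around the table at the −y, −x, +x sides. The bookshelf is on top of the table.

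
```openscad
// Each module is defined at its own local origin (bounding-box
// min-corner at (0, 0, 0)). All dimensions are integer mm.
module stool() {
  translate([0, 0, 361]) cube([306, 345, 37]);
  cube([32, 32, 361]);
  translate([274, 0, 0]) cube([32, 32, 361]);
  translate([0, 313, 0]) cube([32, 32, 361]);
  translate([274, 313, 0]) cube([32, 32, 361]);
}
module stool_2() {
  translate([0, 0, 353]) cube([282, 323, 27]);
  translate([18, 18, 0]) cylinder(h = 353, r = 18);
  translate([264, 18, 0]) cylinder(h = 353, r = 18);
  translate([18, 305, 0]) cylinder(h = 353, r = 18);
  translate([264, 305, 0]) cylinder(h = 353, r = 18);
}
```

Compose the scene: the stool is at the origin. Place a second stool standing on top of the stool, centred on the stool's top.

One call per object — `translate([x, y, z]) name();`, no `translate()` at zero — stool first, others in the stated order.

stool();
translate([12, 11, 398]) stool_2();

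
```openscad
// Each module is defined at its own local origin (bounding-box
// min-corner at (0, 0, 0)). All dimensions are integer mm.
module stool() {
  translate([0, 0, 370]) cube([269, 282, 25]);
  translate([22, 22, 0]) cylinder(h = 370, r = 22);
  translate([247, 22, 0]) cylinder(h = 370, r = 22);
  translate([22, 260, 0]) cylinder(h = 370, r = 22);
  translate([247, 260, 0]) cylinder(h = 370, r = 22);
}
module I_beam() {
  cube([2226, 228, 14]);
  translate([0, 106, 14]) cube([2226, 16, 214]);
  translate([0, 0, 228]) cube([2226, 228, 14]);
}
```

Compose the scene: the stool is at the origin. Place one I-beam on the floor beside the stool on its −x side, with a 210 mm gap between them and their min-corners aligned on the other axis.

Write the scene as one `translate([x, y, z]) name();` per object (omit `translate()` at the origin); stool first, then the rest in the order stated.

stool();
translate([-2436, 0, 0]) I_beam();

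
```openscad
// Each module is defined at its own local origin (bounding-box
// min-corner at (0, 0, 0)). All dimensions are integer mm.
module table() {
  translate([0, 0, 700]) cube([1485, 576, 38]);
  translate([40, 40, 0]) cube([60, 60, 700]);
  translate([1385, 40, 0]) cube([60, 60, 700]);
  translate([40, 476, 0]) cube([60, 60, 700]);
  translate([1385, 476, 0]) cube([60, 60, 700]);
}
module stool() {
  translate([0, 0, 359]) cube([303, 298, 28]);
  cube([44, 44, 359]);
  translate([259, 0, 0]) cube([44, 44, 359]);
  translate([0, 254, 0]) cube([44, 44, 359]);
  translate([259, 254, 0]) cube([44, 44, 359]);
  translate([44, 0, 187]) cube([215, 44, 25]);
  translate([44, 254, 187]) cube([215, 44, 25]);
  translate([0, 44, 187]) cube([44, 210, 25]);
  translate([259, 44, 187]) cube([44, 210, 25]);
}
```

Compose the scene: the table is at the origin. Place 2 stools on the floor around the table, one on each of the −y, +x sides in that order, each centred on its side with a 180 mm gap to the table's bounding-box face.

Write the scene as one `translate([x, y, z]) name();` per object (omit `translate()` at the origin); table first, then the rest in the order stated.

table();
translate([591, -478, 0]) stool();
translate([1665, 139, 0]) stool();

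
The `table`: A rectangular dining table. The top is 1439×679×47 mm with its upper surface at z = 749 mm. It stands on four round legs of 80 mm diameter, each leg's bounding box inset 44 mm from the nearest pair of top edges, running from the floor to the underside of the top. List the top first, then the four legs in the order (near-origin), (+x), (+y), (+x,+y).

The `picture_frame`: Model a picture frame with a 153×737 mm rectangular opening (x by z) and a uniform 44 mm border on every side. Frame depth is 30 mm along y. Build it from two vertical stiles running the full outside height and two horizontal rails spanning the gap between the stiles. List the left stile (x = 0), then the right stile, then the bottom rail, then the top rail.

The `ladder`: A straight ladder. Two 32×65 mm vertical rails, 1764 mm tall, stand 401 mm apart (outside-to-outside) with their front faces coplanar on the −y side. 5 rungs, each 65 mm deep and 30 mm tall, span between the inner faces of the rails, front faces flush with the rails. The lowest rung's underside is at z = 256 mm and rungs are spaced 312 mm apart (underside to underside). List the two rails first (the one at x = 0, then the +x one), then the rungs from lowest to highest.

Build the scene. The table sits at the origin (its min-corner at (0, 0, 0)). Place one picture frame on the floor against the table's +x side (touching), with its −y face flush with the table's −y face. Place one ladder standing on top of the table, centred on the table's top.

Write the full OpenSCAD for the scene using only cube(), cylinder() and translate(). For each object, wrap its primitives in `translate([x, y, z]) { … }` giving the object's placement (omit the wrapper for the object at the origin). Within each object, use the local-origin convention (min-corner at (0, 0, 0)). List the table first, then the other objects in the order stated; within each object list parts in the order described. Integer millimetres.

translate([0, 0, 702]) cube([1439, 679, 47]);
translate([84, 84, 0]) cylinder(h = 702, r = 40);
translate([1355, 84, 0]) cylinder(h = 702, r = 40);
translate([84, 595, 0]) cylinder(h = 702, r = 40);
translate([1355, 595, 0]) cylinder(h = 702, r = 40);
translate([1439, 0, 0]) {
  cube([44, 30, 825]);
  translate([197, 0, 0]) cube([44, 30, 825]);
  translate([44, 0, 0]) cube([153, 30, 44]);
  translate([44, 0, 781]) cube([153, 30, 44]);
}
translate([519, 307, 749]) {
  cube([32, 65, 1764]);
  translate([369, 0, 0]) cube([32, 65, 1764]);
  translate([32, 0, 256]) cube([337, 65, 30]);
  translate([32, 0, 568]) cube([337, 65, 30]);
  translate([32, 0, 880]) cube([337, 65, 30]);
  translate([32, 0, 1192]) cube([337, 65, 30]);
  translate([32, 0, 1504]) cube([337, 65, 30]);
}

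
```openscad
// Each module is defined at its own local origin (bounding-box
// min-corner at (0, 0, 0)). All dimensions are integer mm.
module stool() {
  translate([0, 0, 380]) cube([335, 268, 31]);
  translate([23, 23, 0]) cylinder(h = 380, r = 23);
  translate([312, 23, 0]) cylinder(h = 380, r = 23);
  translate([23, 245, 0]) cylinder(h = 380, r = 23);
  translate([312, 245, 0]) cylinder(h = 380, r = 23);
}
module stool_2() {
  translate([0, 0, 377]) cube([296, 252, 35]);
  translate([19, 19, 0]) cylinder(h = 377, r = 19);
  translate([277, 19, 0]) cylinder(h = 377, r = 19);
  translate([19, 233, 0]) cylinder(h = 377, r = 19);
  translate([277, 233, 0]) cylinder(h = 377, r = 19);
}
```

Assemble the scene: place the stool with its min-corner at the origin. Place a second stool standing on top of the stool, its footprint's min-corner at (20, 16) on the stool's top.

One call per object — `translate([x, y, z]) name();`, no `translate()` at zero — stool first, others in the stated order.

stool();
translate([20, 16, 411]) stool_2();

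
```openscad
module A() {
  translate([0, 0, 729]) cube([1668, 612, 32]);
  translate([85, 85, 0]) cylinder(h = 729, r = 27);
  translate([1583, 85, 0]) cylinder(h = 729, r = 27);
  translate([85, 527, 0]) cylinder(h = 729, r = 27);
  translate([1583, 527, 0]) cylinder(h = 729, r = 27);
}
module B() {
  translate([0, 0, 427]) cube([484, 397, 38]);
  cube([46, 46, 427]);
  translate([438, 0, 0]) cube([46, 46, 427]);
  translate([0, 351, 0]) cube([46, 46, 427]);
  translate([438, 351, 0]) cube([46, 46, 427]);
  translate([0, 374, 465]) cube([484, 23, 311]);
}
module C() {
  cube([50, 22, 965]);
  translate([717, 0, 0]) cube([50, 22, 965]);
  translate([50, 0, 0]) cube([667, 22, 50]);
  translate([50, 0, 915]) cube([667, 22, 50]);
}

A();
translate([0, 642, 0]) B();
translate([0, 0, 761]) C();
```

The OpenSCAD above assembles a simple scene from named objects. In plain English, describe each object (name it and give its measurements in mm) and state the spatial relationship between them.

A is a rectangular dining table. The top is 1668×612×32 mm with its upper surface at z = 761 mm. It stands on four round legs of 54 mm diameter, each leg's bounding box inset 58 mm from the nearest pair of top edges, running from the floor to the underside of the top.

B is a chair. The seat is a 484×397×38 mm slab with its top at z = 465 mm, on four 46×46 mm corner legs (flush with the seat edges, standing on z = 0). A flat backrest 23 mm thick, 311 mm tall, spans the full seat width and rises from the seat top along its +y edge, rear face flush with the rear of the seat.

C is a rectangular picture frame lying in the x–z plane (depth along y). The opening is 667 mm wide (x) by 865 mm tall (z), surrounded by a border 50 mm wide on all four sides. The frame is 22 mm deep and is made of two full-height vertical stiles with two horizontal rails fitted between them.

The chair is on the floor beside the table on its +y side. The picture frame is on top of the table.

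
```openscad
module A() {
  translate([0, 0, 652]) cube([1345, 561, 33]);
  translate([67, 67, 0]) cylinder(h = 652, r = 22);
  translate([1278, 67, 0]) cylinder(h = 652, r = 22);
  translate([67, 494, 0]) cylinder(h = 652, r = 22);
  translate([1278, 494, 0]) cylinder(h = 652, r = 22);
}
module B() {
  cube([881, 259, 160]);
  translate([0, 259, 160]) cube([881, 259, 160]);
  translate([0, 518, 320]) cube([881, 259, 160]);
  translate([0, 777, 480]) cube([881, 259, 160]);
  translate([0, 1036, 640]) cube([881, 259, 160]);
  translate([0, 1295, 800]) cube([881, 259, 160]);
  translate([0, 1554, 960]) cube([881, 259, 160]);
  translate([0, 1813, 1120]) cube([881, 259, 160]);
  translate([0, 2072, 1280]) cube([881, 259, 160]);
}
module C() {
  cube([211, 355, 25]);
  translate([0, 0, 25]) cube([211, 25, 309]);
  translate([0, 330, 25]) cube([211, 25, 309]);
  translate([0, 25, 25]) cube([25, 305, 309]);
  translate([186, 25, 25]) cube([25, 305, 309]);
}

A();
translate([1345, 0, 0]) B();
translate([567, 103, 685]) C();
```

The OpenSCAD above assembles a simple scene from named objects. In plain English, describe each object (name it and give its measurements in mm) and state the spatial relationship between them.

A is a table with a 1345×561 mm rectangular top, 33 mm thick, top surface at z = 685 mm, supported by four round legs of 44 mm diameter, each leg's bounding box inset 45 mm from the nearest pair of top edges, running from the floor.

B is a straight staircase of 9 solid steps. Each step is 881 mm wide (x), 259 mm deep (y, the going) and 160 mm tall (the rise). The first step rests on the floor; each subsequent step sits one going further in +y and one rise higher in +z, directly behind and above the previous step with no overlap.

C is an open-topped rectangular box: outside dimensions 211×355×334 mm, with a uniform wall and base thickness of 25 mm. The base is a full 211×355 slab on the floor; four walls sit on top of the base. The front and back walls (the −y and +y sides) span the full width; the two side walls fit between them.

The staircase is against the table's +x side, with their −y faces flush. The open box is on top of the table, centred.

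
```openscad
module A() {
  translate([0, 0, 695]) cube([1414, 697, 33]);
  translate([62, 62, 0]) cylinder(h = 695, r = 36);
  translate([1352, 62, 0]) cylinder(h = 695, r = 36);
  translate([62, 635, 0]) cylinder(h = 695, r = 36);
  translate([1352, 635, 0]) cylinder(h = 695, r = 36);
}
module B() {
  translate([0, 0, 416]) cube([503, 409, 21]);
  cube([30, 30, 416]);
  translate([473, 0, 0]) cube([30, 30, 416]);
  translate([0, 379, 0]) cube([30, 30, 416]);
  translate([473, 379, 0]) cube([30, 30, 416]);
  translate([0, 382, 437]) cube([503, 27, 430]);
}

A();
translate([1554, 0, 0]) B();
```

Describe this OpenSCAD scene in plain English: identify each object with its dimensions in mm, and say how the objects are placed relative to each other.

A is a table: top 1414 mm (x) × 697 mm (y), 33 mm thick, upper face at z = 728 mm, on four round legs of 72 mm diameter, each leg's bounding box inset 26 mm from the nearest pair of top edges, running from z = 0 to the bottom of the top.

B is a chair: 503×409 mm seat, 21 mm thick, top at z = 437 mm, on four 30 mm square corner legs flush with the seat edges. A 27 mm thick backrest slab spans the full seat width, extending 430 mm above the seat top, its back face flush with the seat's +y edge.

The chair is on the floor beside the table on its +x side.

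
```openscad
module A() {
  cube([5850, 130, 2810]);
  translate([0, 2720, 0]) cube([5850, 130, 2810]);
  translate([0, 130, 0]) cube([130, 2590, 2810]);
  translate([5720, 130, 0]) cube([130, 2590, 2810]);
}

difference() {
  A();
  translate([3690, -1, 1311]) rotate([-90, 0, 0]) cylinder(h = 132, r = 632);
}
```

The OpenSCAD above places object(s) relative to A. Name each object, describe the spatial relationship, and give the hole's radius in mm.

A is a house frame. The house frame has a circular hole through its front wall. The hole's radius is 632 mm.

The subtracted cylinder has r = 632 mm.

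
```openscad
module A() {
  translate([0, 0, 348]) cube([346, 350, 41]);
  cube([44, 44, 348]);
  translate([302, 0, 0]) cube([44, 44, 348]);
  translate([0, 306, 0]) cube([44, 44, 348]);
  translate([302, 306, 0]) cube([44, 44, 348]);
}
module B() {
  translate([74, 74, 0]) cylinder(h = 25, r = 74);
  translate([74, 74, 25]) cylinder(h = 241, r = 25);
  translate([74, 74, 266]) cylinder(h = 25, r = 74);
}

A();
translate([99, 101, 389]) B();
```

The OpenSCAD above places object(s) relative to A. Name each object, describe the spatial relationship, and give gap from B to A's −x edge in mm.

The spool's min-x is at 99; the stool's min-x is 0; gap = 99 mm.

A is a stool. B is a spool. The spool is on top of the stool, centred. The gap from the spool to the stool's −x edge is 99 mm.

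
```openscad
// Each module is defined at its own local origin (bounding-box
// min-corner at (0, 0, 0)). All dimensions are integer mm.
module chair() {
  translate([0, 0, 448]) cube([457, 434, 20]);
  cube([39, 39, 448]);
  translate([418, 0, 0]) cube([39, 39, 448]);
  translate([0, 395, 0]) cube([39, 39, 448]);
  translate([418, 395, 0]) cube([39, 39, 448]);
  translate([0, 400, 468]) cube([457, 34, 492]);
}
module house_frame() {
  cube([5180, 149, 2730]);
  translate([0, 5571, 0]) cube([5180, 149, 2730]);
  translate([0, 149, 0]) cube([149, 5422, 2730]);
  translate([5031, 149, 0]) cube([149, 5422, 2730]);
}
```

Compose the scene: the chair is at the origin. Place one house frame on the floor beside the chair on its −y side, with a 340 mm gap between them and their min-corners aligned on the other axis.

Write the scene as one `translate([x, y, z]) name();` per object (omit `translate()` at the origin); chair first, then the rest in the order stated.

chair();
translate([0, -6060, 0]) house_frame();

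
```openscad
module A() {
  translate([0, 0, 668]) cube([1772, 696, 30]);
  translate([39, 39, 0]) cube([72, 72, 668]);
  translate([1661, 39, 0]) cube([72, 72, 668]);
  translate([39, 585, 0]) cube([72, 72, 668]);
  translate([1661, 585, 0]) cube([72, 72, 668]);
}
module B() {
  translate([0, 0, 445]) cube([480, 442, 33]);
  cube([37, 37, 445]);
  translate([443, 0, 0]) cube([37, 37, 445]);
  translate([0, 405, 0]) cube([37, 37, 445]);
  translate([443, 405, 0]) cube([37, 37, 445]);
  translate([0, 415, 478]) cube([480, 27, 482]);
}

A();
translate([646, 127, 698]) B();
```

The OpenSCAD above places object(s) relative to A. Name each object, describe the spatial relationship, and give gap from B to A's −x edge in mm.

A is a table. B is a chair. The chair is on top of the table, centred. The gap from the chair to the table's −x edge is 646 mm.

The chair's min-x is at 646; the table's min-x is 0; gap = 646 mm.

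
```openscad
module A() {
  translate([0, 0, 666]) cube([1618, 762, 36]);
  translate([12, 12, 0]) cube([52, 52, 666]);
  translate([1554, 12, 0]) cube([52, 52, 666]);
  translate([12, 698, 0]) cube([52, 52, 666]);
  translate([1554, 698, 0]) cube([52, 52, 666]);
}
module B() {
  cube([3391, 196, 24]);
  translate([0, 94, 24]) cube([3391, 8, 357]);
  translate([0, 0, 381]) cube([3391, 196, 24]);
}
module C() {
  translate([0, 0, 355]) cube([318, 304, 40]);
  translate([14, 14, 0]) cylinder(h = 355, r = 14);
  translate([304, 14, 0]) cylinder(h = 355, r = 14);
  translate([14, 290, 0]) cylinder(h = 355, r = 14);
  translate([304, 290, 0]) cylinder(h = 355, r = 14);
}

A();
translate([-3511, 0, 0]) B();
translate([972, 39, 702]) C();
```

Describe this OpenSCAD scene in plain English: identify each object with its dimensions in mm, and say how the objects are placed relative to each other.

A is a table with a 1618×762 mm rectangular top, 36 mm thick, top surface at z = 702 mm, supported by four 52×52 mm square legs, each inset 12 mm from the nearest pair of top edges, running from the floor.

B is an I-beam lying along x, 3391 mm long. Overall section height 405 mm. Two flanges 196 mm wide (y) and 24 mm thick, one on the floor and one at the top; a web 8 mm thick runs between them, centred on the flange width.

C is a simple wooden stool: a rectangular seat 318 mm (x) by 304 mm (y), 40 mm thick, top face at z = 395 mm, on four round legs, each 28 mm in diameter. The legs rest on z = 0, each leg's axis is inset half a diameter from the nearest pair of seat edges (so the leg's bounding box is flush with the corner).

The I-beam is on the floor beside the table on its −x side. The stool is on top of the table.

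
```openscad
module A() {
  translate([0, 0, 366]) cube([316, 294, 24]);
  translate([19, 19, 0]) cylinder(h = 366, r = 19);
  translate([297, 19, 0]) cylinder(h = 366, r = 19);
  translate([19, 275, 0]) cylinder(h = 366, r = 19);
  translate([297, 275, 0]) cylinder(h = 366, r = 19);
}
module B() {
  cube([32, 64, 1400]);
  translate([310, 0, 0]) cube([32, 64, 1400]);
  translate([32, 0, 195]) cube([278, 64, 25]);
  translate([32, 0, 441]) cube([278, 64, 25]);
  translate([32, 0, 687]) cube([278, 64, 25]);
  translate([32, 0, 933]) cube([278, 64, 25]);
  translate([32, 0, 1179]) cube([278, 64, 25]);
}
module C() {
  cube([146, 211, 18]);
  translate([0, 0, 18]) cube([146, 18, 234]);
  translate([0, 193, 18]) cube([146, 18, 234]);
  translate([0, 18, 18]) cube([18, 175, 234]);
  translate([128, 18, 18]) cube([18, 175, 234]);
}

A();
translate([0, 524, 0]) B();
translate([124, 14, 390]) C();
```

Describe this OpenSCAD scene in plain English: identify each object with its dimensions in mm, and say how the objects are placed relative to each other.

A is a four-legged stool. The seat is 316×294 mm, 24 mm thick, top at z = 390 mm. It stands on four round legs, each 38 mm in diameter, from z = 0 to the seat underside, each leg's axis is inset half a diameter from the nearest pair of seat edges (so the leg's bounding box is flush with the corner).

B is a straight ladder. Two 32×64 mm vertical rails, 1400 mm tall, stand 342 mm apart (outside-to-outside) with their front faces coplanar on the −y side. 5 rungs, each 64 mm deep and 25 mm tall, span between the inner faces of the rails, front faces flush with the rails. The lowest rung's underside is at z = 195 mm and rungs are spaced 246 mm apart (underside to underside).

C is an open-topped rectangular box: outside dimensions 146×211×252 mm, with a uniform wall and base thickness of 18 mm. The base is a full 146×211 slab on the floor; four walls sit on top of the base. The front and back walls (the −y and +y sides) span the full width; the two side walls fit between them.

The ladder is on the floor beside the stool on its +y side. The open box is on top of the stool.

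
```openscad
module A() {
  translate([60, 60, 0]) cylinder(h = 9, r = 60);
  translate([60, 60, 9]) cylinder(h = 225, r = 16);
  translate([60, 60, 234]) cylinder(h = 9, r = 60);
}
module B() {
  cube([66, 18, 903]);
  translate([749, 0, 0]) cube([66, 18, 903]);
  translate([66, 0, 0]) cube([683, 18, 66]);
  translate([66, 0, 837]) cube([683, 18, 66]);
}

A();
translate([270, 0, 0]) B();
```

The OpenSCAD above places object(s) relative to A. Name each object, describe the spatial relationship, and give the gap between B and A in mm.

A is a spool. B is a picture frame. The picture frame is on the floor beside the spool on its +x side. The gap between the picture frame and the spool is 150 mm.

The picture frame's nearest face is 150 mm from the spool's +x face.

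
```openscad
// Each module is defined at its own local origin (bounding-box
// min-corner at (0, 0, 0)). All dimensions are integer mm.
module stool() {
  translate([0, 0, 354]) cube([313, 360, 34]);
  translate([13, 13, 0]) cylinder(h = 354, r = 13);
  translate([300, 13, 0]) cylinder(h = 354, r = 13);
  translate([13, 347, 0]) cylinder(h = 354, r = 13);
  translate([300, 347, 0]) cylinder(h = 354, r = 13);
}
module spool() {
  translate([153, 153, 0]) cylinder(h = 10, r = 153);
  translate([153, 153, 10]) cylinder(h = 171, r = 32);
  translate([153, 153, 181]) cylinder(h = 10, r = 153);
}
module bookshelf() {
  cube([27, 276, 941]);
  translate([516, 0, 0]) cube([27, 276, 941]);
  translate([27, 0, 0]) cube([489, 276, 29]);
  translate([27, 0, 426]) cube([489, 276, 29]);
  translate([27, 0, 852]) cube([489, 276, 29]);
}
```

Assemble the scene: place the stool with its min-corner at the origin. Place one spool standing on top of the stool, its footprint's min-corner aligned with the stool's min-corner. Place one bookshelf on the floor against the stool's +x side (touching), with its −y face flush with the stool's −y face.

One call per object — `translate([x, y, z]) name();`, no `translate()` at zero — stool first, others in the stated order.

stool();
translate([0, 0, 388]) spool();
translate([313, 0, 0]) bookshelf();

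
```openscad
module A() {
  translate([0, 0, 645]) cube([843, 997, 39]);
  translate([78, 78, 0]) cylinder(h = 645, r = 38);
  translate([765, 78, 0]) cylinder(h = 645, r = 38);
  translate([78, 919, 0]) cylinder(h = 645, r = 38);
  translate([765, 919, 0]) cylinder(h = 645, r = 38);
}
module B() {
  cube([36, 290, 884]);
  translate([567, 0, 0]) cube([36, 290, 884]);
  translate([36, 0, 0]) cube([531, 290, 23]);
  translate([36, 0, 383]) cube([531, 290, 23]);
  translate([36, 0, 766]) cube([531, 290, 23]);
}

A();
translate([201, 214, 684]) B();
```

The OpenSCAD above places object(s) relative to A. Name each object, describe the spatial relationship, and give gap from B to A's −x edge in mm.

A is a table. B is a bookshelf. The bookshelf is on top of the table. The gap from the bookshelf to the table's −x edge is 201 mm.

The bookshelf's min-x is at 201; the table's min-x is 0; gap = 201 mm.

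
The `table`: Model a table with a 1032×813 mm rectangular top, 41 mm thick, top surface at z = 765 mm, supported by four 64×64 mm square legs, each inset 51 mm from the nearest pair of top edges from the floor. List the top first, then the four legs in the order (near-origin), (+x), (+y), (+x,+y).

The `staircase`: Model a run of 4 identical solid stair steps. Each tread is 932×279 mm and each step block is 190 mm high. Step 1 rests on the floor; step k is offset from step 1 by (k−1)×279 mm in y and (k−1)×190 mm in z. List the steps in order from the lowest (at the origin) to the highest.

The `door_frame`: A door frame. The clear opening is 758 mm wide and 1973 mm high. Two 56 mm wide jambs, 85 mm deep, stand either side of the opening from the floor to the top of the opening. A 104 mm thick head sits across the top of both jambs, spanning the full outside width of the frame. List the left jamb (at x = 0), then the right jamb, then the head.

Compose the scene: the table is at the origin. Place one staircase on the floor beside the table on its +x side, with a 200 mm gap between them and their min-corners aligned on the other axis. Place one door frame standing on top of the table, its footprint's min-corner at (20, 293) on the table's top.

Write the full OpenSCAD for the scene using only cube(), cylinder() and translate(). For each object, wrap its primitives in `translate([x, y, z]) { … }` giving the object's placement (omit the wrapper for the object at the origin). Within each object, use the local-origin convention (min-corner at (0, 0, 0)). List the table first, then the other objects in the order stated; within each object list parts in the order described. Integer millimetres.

translate([0, 0, 724]) cube([1032, 813, 41]);
translate([51, 51, 0]) cube([64, 64, 724]);
translate([917, 51, 0]) cube([64, 64, 724]);
translate([51, 698, 0]) cube([64, 64, 724]);
translate([917, 698, 0]) cube([64, 64, 724]);
translate([1232, 0, 0]) {
  cube([932, 279, 190]);
  translate([0, 279, 190]) cube([932, 279, 190]);
  translate([0, 558, 380]) cube([932, 279, 190]);
  translate([0, 837, 570]) cube([932, 279, 190]);
}
translate([20, 293, 765]) {
  cube([56, 85, 1973]);
  translate([814, 0, 0]) cube([56, 85, 1973]);
  translate([0, 0, 1973]) cube([870, 85, 104]);
}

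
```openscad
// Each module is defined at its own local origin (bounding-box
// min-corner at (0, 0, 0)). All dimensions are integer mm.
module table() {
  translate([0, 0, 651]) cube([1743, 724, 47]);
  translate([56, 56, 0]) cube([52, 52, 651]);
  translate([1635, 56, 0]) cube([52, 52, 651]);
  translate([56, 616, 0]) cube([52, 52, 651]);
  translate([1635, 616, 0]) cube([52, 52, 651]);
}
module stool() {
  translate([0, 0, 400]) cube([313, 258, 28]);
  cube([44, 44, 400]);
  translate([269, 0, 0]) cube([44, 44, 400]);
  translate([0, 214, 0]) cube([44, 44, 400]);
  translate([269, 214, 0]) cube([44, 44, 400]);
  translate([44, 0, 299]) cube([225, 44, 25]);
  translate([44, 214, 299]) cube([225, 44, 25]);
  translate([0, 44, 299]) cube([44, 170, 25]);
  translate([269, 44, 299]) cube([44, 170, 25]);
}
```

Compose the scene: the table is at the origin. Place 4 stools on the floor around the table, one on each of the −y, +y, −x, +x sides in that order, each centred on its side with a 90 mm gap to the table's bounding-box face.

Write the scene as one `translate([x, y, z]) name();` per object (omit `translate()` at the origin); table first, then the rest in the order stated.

table();
translate([715, -348, 0]) stool();
translate([715, 814, 0]) stool();
translate([-403, 233, 0]) stool();
translate([1833, 233, 0]) stool();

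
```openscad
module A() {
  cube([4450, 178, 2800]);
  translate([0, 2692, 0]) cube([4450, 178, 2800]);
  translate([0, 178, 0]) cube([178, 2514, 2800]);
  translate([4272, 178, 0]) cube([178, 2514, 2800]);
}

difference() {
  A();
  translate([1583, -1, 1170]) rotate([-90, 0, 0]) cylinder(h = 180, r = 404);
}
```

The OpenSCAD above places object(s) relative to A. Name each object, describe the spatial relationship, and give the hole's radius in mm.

The subtracted cylinder has r = 404 mm.

A is a house frame. The house frame has a circular hole through its front wall. The hole's radius is 404 mm.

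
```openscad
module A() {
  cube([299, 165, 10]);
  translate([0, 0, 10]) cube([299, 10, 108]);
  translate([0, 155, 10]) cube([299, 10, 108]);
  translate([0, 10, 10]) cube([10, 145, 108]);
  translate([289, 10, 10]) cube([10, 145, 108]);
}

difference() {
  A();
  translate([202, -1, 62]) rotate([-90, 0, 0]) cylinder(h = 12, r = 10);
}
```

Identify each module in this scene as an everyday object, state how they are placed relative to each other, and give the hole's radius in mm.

The subtracted cylinder has r = 10 mm.

A is an open box. The open box has a circular hole through its front wall. The hole's radius is 10 mm.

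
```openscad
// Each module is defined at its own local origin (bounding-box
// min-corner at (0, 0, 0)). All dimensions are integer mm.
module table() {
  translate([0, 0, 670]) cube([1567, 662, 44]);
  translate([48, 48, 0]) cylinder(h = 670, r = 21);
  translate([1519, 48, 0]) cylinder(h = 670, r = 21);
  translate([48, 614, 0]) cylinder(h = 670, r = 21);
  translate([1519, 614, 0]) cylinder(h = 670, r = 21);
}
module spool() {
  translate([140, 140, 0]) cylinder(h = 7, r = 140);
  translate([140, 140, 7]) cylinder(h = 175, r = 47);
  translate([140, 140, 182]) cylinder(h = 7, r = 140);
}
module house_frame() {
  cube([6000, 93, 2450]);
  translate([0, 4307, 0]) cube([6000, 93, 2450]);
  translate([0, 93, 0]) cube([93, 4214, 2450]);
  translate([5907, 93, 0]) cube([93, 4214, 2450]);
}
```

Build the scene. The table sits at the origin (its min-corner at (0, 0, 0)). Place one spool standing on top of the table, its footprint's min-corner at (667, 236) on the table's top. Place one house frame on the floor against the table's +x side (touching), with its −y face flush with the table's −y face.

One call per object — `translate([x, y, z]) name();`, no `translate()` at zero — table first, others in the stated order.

table();
translate([667, 236, 714]) spool();
translate([1567, 0, 0]) house_frame();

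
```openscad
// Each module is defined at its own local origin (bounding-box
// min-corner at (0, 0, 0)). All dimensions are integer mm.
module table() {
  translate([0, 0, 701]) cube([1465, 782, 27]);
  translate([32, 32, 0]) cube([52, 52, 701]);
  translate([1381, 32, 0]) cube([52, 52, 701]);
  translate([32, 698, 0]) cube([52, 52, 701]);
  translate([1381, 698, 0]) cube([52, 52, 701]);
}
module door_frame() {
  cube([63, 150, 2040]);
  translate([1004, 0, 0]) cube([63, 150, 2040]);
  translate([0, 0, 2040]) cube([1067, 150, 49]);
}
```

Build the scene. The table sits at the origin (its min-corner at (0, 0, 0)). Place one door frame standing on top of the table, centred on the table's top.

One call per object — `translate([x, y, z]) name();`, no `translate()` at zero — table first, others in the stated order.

table();
translate([199, 316, 728]) door_frame();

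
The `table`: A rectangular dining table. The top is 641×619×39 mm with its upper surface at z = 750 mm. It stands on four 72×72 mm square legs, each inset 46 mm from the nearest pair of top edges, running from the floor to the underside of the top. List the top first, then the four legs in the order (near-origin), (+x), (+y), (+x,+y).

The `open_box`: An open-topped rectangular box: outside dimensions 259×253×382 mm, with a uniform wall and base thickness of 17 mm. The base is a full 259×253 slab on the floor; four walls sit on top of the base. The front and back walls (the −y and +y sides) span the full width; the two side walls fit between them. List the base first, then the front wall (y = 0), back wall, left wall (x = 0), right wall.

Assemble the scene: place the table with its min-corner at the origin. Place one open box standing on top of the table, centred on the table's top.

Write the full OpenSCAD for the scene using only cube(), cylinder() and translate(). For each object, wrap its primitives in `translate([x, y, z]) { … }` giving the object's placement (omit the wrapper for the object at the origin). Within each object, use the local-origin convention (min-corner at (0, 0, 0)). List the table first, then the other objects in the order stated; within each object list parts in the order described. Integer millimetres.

translate([0, 0, 711]) cube([641, 619, 39]);
translate([46, 46, 0]) cube([72, 72, 711]);
translate([523, 46, 0]) cube([72, 72, 711]);
translate([46, 501, 0]) cube([72, 72, 711]);
translate([523, 501, 0]) cube([72, 72, 711]);
translate([191, 183, 750]) {
  cube([259, 253, 17]);
  translate([0, 0, 17]) cube([259, 17, 365]);
  translate([0, 236, 17]) cube([259, 17, 365]);
  translate([0, 17, 17]) cube([17, 219, 365]);
  translate([242, 17, 17]) cube([17, 219, 365]);
}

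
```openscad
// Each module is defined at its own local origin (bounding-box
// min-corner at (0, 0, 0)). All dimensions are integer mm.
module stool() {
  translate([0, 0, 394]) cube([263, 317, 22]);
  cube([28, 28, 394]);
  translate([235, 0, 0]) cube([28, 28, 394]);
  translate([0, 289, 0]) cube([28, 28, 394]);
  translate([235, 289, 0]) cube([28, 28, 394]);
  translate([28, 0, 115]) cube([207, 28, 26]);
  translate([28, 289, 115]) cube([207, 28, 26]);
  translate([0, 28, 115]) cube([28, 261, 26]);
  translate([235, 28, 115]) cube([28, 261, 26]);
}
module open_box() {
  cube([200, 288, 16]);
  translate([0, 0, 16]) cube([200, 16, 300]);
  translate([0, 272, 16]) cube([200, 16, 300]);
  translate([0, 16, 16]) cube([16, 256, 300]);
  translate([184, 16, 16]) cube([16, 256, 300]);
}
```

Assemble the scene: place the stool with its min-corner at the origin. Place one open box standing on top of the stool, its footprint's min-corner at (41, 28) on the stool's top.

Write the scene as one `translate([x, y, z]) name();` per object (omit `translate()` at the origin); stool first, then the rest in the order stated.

stool();
translate([41, 28, 416]) open_box();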